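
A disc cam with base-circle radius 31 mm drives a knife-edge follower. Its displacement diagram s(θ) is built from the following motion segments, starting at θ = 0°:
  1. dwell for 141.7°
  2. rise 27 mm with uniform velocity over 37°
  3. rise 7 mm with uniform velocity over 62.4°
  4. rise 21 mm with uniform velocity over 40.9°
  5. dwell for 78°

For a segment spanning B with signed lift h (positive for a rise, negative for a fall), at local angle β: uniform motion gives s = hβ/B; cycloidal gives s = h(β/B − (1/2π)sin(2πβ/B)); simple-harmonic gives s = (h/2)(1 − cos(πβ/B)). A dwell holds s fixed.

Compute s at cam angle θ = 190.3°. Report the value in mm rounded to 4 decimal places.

seg 1 [0°–141.7°] dwell: s stays 0.0000
seg 2 [141.7°–178.7°] uniform, h=27: full span → s += 27 → s = 27.0000
seg 3 [178.7°–241.1°] uniform, h=7: θ=190.3° here. β=11.6, B=62.4. 7·11.6/62.4 = 1.3013 → s = 28.3013

28.3013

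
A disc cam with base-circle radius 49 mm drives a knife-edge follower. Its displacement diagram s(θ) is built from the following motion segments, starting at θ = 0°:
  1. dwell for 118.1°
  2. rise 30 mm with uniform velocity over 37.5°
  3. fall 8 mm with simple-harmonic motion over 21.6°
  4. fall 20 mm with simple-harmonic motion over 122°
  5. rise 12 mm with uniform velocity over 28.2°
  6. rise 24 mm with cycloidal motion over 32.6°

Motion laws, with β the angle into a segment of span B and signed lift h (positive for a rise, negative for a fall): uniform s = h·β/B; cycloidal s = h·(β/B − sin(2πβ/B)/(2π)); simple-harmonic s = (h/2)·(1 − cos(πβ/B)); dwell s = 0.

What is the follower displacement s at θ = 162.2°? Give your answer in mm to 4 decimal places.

seg 1 [0°–118.1°] dwell: s stays 0.0000
seg 2 [118.1°–155.6°] uniform, h=30: full span → s += 30 → s = 30.0000
seg 3 [155.6°–177.2°] simple-harmonic, h=-8: θ=162.2° here. β=6.6, B=21.6. -8/2·(1 − cos(π·0.3056)) = -1.7057 → s = 28.2943

28.2943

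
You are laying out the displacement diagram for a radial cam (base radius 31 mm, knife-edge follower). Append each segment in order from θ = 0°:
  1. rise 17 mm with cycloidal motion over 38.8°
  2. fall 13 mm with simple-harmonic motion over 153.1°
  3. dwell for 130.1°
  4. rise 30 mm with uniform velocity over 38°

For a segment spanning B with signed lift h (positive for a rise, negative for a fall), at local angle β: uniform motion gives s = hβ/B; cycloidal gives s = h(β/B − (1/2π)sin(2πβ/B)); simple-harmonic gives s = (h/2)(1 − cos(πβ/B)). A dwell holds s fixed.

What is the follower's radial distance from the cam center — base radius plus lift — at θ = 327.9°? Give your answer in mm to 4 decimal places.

seg 1 [0°–38.8°] cycloidal, h=17: full span → s += 17 → s = 17.0000
seg 2 [38.8°–191.9°] simple-harmonic, h=-13: full span → s += -13 → s = 4.0000
seg 3 [191.9°–322°] dwell: s stays 4.0000
seg 4 [322°–360°] uniform, h=30: θ=327.9° here. β=5.9, B=38. 30·5.9/38 = 4.6579 → s = 8.6579
radial distance = base radius + s = 31 + 8.6579 = 39.6579

39.6579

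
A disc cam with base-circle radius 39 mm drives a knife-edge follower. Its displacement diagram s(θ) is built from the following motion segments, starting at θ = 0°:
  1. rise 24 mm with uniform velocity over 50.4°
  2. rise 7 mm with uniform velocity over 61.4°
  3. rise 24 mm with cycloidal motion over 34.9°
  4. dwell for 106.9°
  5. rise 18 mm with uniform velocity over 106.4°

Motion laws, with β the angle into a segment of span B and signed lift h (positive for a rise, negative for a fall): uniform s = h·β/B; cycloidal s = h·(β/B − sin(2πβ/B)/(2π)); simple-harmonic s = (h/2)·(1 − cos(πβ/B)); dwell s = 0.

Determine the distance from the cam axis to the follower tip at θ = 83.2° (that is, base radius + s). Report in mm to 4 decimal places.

seg 1 [0°–50.4°] uniform, h=24: full span → s += 24 → s = 24.0000
seg 2 [50.4°–111.8°] uniform, h=7: θ=83.2° here. β=32.8, B=61.4. 7·32.8/61.4 = 3.7394 → s = 27.7394
radial distance = base radius + s = 39 + 27.7394 = 66.7394

66.7394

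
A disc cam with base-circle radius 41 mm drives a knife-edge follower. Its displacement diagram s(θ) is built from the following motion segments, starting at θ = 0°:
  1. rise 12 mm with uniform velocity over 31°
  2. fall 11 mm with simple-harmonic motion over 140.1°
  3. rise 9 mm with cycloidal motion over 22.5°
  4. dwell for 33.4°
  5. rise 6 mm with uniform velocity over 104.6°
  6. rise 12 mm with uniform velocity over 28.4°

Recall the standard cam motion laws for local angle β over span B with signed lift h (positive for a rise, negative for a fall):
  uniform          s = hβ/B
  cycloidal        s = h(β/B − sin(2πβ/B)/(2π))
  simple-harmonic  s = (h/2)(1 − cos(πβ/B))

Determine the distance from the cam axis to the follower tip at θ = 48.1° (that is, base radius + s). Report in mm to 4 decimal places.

seg 1 [0°–31°] uniform, h=12: full span → s += 12 → s = 12.0000
seg 2 [31°–171.1°] simple-harmonic, h=-11: θ=48.1° here. β=17.1, B=140.1. -11/2·(1 − cos(π·0.1221)) = -0.3994 → s = 11.6006
radial distance = base radius + s = 41 + 11.6006 = 52.6006

52.6006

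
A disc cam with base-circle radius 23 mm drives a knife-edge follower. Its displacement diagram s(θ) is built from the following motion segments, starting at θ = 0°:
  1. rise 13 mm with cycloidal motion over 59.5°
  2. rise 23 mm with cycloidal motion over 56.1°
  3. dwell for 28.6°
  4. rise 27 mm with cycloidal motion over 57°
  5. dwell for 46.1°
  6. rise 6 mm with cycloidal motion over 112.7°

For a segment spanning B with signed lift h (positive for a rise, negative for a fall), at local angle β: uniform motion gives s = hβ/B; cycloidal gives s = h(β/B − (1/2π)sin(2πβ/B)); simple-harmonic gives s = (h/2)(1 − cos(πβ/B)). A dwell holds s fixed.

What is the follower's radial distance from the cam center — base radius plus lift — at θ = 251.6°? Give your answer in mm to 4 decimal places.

seg 1 [0°–59.5°] cycloidal, h=13: full span → s += 13 → s = 13.0000
seg 2 [59.5°–115.6°] cycloidal, h=23: full span → s += 23 → s = 36.0000
seg 3 [115.6°–144.2°] dwell: s stays 36.0000
seg 4 [144.2°–201.2°] cycloidal, h=27: full span → s += 27 → s = 63.0000
seg 5 [201.2°–247.3°] dwell: s stays 63.0000
seg 6 [247.3°–360°] cycloidal, h=6: θ=251.6° here. β=4.3, B=112.7. 6·(0.0382 − sin(2π·0.0382)/(2π)) = 0.0022 → s = 63.0022
radial distance = base radius + s = 23 + 63.0022 = 86.0022

86.0022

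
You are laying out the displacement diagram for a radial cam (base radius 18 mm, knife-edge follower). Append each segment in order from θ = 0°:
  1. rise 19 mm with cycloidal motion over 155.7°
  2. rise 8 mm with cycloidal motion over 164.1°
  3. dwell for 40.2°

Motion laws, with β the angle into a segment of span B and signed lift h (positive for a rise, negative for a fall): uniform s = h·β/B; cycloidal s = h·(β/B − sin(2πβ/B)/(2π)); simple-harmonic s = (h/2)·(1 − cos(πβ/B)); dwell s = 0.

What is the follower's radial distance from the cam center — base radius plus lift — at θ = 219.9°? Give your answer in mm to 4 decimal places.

seg 1 [0°–155.7°] cycloidal, h=19: full span → s += 19 → s = 19.0000
seg 2 [155.7°–319.8°] cycloidal, h=8: θ=219.9° here. β=64.2, B=164.1. 8·(0.3912 − sin(2π·0.3912)/(2π)) = 2.3258 → s = 21.3258
radial distance = base radius + s = 18 + 21.3258 = 39.3258

39.3258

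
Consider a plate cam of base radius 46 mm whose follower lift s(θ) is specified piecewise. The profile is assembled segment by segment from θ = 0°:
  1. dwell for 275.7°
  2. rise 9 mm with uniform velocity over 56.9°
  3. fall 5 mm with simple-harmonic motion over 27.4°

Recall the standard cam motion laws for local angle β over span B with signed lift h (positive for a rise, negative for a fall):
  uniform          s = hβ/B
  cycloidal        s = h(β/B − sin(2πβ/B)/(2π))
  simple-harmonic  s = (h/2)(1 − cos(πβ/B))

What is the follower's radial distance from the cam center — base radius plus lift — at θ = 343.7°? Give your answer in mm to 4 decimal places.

seg 1 [0°–275.7°] dwell: s stays 0.0000
seg 2 [275.7°–332.6°] uniform, h=9: full span → s += 9 → s = 9.0000
seg 3 [332.6°–360°] simple-harmonic, h=-5: θ=343.7° here. β=11.1, B=27.4. -5/2·(1 − cos(π·0.4051)) = -1.7657 → s = 7.2343
radial distance = base radius + s = 46 + 7.2343 = 53.2343

53.2343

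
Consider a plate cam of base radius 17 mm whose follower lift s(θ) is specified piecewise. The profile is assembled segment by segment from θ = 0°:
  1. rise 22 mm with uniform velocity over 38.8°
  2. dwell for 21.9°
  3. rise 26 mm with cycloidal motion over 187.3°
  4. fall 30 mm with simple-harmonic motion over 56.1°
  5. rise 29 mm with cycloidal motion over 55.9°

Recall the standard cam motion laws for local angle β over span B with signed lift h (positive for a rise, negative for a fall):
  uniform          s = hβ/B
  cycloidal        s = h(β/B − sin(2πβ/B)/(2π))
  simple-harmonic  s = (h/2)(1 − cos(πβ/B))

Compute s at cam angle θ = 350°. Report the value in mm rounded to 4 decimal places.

seg 1 [0°–38.8°] uniform, h=22: full span → s += 22 → s = 22.0000
seg 2 [38.8°–60.7°] dwell: s stays 22.0000
seg 3 [60.7°–248°] cycloidal, h=26: full span → s += 26 → s = 48.0000
seg 4 [248°–304.1°] simple-harmonic, h=-30: full span → s += -30 → s = 18.0000
seg 5 [304.1°–360°] cycloidal, h=29: θ=350° here. β=45.9, B=55.9. 29·(0.8211 − sin(2π·0.8211)/(2π)) = 27.9746 → s = 45.9746

45.9746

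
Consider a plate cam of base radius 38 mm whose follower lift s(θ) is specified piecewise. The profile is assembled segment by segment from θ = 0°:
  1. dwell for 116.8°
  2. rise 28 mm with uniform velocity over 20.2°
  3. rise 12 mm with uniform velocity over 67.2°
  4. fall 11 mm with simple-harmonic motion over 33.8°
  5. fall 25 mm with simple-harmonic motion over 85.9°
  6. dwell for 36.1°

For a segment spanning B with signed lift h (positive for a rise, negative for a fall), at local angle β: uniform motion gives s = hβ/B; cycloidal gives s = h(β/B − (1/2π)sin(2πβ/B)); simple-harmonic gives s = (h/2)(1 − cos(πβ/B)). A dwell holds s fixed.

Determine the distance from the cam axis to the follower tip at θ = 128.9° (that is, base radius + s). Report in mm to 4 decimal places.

seg 1 [0°–116.8°] dwell: s stays 0.0000
seg 2 [116.8°–137°] uniform, h=28: θ=128.9° here. β=12.1, B=20.2. 28·12.1/20.2 = 16.7723 → s = 16.7723
radial distance = base radius + s = 38 + 16.7723 = 54.7723

54.7723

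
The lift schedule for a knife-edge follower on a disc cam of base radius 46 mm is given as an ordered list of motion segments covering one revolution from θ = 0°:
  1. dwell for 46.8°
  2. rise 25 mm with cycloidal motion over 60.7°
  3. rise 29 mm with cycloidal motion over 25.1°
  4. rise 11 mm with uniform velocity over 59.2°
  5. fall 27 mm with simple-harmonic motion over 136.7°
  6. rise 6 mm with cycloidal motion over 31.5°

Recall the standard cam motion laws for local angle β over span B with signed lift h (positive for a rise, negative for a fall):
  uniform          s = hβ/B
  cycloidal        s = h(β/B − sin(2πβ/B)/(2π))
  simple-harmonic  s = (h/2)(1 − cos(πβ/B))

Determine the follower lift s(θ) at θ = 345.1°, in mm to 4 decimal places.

seg 1 [0°–46.8°] dwell: s stays 0.0000
seg 2 [46.8°–107.5°] cycloidal, h=25: full span → s += 25 → s = 25.0000
seg 3 [107.5°–132.6°] cycloidal, h=29: full span → s += 29 → s = 54.0000
seg 4 [132.6°–191.8°] uniform, h=11: full span → s += 11 → s = 65.0000
seg 5 [191.8°–328.5°] simple-harmonic, h=-27: full span → s += -27 → s = 38.0000
seg 6 [328.5°–360°] cycloidal, h=6: θ=345.1° here. β=16.6, B=31.5. 6·(0.5270 − sin(2π·0.5270)/(2π)) = 3.3230 → s = 41.3230

41.3230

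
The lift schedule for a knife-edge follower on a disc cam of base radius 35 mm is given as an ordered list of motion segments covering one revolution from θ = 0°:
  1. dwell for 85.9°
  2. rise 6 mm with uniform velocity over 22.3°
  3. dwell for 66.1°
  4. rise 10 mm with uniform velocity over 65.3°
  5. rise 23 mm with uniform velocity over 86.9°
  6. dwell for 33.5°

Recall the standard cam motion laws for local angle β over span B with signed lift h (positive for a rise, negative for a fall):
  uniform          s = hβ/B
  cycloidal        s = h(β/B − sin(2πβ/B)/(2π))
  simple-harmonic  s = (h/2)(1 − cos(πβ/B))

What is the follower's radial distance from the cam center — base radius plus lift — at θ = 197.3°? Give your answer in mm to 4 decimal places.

seg 1 [0°–85.9°] dwell: s stays 0.0000
seg 2 [85.9°–108.2°] uniform, h=6: full span → s += 6 → s = 6.0000
seg 3 [108.2°–174.3°] dwell: s stays 6.0000
seg 4 [174.3°–239.6°] uniform, h=10: θ=197.3° here. β=23, B=65.3. 10·23/65.3 = 3.5222 → s = 9.5222
radial distance = base radius + s = 35 + 9.5222 = 44.5222

44.5222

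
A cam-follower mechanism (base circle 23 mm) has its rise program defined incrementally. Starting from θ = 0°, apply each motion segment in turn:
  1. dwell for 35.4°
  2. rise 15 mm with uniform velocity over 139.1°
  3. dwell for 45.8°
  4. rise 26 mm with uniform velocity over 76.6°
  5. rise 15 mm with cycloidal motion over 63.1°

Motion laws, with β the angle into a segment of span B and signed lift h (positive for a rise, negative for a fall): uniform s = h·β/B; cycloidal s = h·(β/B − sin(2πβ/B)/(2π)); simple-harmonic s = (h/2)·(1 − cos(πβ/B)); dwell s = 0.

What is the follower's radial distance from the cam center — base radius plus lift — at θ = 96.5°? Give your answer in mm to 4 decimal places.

seg 1 [0°–35.4°] dwell: s stays 0.0000
seg 2 [35.4°–174.5°] uniform, h=15: θ=96.5° here. β=61.1, B=139.1. 15·61.1/139.1 = 6.5888 → s = 6.5888
radial distance = base radius + s = 23 + 6.5888 = 29.5888

29.5888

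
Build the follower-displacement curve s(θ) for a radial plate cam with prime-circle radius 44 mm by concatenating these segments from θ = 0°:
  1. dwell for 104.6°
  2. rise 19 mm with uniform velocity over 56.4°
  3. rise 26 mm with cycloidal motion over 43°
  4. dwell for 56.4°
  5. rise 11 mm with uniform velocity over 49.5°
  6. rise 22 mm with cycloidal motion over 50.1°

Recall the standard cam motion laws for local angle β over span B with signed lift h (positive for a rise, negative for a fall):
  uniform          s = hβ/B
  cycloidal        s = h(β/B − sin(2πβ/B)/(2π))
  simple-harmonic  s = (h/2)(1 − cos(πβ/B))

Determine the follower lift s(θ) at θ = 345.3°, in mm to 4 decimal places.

seg 1 [0°–104.6°] dwell: s stays 0.0000
seg 2 [104.6°–161°] uniform, h=19: full span → s += 19 → s = 19.0000
seg 3 [161°–204°] cycloidal, h=26: full span → s += 26 → s = 45.0000
seg 4 [204°–260.4°] dwell: s stays 45.0000
seg 5 [260.4°–309.9°] uniform, h=11: full span → s += 11 → s = 56.0000
seg 6 [309.9°–360°] cycloidal, h=22: θ=345.3° here. β=35.4, B=50.1. 22·(0.7066 − sin(2π·0.7066)/(2π)) = 18.9169 → s = 74.9169

74.9169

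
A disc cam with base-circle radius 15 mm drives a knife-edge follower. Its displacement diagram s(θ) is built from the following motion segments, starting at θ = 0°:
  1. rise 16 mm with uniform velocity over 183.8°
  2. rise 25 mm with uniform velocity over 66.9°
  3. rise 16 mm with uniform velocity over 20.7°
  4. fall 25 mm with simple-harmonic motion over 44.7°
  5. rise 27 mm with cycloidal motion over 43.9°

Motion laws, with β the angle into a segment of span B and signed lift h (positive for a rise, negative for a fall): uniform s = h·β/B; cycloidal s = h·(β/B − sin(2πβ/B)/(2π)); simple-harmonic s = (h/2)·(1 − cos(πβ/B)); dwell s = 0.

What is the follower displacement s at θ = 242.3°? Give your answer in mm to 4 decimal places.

seg 1 [0°–183.8°] uniform, h=16: full span → s += 16 → s = 16.0000
seg 2 [183.8°–250.7°] uniform, h=25: θ=242.3° here. β=58.5, B=66.9. 25·58.5/66.9 = 21.8610 → s = 37.8610

37.8610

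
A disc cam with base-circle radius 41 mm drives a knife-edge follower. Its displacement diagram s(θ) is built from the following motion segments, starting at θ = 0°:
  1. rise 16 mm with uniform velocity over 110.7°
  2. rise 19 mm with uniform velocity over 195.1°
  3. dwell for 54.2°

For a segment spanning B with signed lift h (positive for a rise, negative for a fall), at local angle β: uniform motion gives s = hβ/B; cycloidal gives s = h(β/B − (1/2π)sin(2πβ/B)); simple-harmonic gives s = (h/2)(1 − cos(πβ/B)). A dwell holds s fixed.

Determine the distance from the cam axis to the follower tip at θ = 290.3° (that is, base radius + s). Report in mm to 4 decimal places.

seg 1 [0°–110.7°] uniform, h=16: full span → s += 16 → s = 16.0000
seg 2 [110.7°–305.8°] uniform, h=19: θ=290.3° here. β=179.6, B=195.1. 19·179.6/195.1 = 17.4905 → s = 33.4905
radial distance = base radius + s = 41 + 33.4905 = 74.4905

74.4905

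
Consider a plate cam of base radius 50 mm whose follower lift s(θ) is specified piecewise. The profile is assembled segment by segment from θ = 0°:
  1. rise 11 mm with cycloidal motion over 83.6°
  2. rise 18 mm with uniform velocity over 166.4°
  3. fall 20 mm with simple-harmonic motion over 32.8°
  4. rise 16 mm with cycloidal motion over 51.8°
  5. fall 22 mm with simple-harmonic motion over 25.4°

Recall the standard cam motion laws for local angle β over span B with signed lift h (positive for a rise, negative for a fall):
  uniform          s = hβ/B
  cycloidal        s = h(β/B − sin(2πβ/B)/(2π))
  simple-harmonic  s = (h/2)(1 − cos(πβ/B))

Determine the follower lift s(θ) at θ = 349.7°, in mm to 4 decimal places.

seg 1 [0°–83.6°] cycloidal, h=11: full span → s += 11 → s = 11.0000
seg 2 [83.6°–250°] uniform, h=18: full span → s += 18 → s = 29.0000
seg 3 [250°–282.8°] simple-harmonic, h=-20: full span → s += -20 → s = 9.0000
seg 4 [282.8°–334.6°] cycloidal, h=16: full span → s += 16 → s = 25.0000
seg 5 [334.6°–360°] simple-harmonic, h=-22: θ=349.7° here. β=15.1, B=25.4. -22/2·(1 − cos(π·0.5945)) = -14.2175 → s = 10.7825

10.7825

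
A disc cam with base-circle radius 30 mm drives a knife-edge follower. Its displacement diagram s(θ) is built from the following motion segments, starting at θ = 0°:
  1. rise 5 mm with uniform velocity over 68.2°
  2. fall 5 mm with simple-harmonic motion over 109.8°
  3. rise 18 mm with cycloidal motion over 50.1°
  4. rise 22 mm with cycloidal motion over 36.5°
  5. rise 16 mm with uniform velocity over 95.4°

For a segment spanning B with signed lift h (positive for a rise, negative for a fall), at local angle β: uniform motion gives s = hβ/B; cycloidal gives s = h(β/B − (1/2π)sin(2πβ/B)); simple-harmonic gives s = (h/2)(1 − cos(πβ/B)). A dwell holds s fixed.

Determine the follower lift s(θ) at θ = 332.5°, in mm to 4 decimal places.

seg 1 [0°–68.2°] uniform, h=5: full span → s += 5 → s = 5.0000
seg 2 [68.2°–178°] simple-harmonic, h=-5: full span → s += -5 → s = 0.0000
seg 3 [178°–228.1°] cycloidal, h=18: full span → s += 18 → s = 18.0000
seg 4 [228.1°–264.6°] cycloidal, h=22: full span → s += 22 → s = 40.0000
seg 5 [264.6°–360°] uniform, h=16: θ=332.5° here. β=67.9, B=95.4. 16·67.9/95.4 = 11.3878 → s = 51.3878

51.3878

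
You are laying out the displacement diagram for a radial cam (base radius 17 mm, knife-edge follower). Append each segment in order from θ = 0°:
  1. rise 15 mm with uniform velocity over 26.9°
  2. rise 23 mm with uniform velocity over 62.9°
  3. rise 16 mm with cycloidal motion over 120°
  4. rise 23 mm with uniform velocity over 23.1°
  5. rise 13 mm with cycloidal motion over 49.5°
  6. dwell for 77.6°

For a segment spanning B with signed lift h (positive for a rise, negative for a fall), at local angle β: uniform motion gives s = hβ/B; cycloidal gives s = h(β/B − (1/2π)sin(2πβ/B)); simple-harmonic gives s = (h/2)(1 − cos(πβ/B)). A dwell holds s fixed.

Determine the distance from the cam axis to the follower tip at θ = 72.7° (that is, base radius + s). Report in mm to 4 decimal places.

seg 1 [0°–26.9°] uniform, h=15: full span → s += 15 → s = 15.0000
seg 2 [26.9°–89.8°] uniform, h=23: θ=72.7° here. β=45.8, B=62.9. 23·45.8/62.9 = 16.7472 → s = 31.7472
radial distance = base radius + s = 17 + 31.7472 = 48.7472

48.7472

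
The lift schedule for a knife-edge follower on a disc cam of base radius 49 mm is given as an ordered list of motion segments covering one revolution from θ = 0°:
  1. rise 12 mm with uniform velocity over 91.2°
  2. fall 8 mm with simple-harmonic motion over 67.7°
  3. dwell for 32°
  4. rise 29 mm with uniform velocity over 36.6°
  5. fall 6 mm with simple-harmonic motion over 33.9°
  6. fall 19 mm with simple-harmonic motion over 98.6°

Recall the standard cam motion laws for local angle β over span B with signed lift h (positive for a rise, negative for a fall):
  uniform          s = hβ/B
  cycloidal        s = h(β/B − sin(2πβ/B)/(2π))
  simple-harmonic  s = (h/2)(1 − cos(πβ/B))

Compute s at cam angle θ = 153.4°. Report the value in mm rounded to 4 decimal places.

seg 1 [0°–91.2°] uniform, h=12: full span → s += 12 → s = 12.0000
seg 2 [91.2°–158.9°] simple-harmonic, h=-8: θ=153.4° here. β=62.2, B=67.7. -8/2·(1 − cos(π·0.9188)) = -7.8704 → s = 4.1296

4.1296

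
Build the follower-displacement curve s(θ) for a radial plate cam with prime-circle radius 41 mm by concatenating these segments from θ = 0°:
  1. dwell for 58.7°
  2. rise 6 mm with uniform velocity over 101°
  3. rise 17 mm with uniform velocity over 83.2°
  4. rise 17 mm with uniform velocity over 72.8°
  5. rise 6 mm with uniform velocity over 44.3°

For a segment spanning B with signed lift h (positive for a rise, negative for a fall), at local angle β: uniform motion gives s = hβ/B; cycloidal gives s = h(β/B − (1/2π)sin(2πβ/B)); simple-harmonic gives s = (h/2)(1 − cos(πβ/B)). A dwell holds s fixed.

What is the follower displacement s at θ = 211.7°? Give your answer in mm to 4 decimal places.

seg 1 [0°–58.7°] dwell: s stays 0.0000
seg 2 [58.7°–159.7°] uniform, h=6: full span → s += 6 → s = 6.0000
seg 3 [159.7°–242.9°] uniform, h=17: θ=211.7° here. β=52, B=83.2. 17·52/83.2 = 10.6250 → s = 16.6250

16.6250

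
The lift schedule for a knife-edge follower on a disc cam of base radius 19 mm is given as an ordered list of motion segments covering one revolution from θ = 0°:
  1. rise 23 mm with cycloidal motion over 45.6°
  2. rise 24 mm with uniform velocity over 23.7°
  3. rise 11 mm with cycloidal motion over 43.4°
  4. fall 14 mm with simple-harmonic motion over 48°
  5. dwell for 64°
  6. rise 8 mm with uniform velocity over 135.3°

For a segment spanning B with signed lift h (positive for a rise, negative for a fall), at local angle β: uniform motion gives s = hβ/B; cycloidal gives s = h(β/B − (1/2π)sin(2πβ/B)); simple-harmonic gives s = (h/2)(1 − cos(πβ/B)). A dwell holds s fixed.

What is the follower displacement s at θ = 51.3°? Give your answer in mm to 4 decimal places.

seg 1 [0°–45.6°] cycloidal, h=23: full span → s += 23 → s = 23.0000
seg 2 [45.6°–69.3°] uniform, h=24: θ=51.3° here. β=5.7, B=23.7. 24·5.7/23.7 = 5.7722 → s = 28.7722

28.7722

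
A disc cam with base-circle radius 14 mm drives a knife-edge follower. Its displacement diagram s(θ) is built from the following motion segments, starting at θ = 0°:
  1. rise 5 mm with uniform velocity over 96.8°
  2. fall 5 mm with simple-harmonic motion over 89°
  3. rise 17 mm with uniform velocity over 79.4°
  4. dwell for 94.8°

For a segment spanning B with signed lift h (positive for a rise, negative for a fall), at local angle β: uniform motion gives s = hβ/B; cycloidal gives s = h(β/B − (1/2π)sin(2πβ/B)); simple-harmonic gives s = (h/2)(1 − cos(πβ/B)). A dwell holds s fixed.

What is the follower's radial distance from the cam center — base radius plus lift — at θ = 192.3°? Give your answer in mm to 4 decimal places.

seg 1 [0°–96.8°] uniform, h=5: full span → s += 5 → s = 5.0000
seg 2 [96.8°–185.8°] simple-harmonic, h=-5: full span → s += -5 → s = 0.0000
seg 3 [185.8°–265.2°] uniform, h=17: θ=192.3° here. β=6.5, B=79.4. 17·6.5/79.4 = 1.3917 → s = 1.3917
radial distance = base radius + s = 14 + 1.3917 = 15.3917

15.3917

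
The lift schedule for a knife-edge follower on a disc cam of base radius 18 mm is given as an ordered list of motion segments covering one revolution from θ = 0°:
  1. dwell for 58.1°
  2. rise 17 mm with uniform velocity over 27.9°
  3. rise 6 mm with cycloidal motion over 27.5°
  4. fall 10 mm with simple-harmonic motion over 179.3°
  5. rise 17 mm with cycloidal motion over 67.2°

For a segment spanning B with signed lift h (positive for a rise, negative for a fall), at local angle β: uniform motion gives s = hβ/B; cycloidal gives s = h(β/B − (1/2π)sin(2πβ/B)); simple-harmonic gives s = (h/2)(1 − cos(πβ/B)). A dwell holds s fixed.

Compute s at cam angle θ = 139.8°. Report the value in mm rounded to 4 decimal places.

seg 1 [0°–58.1°] dwell: s stays 0.0000
seg 2 [58.1°–86°] uniform, h=17: full span → s += 17 → s = 17.0000
seg 3 [86°–113.5°] cycloidal, h=6: full span → s += 6 → s = 23.0000
seg 4 [113.5°–292.8°] simple-harmonic, h=-10: θ=139.8° here. β=26.3, B=179.3. -10/2·(1 − cos(π·0.1467)) = -0.5215 → s = 22.4785

22.4785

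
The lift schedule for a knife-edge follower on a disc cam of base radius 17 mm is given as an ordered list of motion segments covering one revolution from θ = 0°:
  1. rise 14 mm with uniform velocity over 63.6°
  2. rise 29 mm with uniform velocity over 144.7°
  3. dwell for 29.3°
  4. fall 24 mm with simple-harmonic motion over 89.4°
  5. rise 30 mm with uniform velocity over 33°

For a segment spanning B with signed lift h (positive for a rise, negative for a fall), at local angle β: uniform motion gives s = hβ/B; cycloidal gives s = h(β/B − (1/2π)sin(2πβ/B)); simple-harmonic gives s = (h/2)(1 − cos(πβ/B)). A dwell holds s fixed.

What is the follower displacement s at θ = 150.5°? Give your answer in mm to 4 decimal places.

seg 1 [0°–63.6°] uniform, h=14: full span → s += 14 → s = 14.0000
seg 2 [63.6°–208.3°] uniform, h=29: θ=150.5° here. β=86.9, B=144.7. 29·86.9/144.7 = 17.4160 → s = 31.4160

31.4160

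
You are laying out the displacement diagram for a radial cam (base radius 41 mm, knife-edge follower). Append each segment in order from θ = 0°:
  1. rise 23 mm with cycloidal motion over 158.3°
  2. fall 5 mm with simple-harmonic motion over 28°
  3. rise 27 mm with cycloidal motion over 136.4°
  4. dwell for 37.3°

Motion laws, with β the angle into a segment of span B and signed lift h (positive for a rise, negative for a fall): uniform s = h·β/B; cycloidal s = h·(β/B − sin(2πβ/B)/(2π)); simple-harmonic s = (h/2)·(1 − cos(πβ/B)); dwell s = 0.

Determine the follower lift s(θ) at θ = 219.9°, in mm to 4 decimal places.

seg 1 [0°–158.3°] cycloidal, h=23: full span → s += 23 → s = 23.0000
seg 2 [158.3°–186.3°] simple-harmonic, h=-5: full span → s += -5 → s = 18.0000
seg 3 [186.3°–322.7°] cycloidal, h=27: θ=219.9° here. β=33.6, B=136.4. 27·(0.2463 − sin(2π·0.2463)/(2π)) = 2.3550 → s = 20.3550

20.3550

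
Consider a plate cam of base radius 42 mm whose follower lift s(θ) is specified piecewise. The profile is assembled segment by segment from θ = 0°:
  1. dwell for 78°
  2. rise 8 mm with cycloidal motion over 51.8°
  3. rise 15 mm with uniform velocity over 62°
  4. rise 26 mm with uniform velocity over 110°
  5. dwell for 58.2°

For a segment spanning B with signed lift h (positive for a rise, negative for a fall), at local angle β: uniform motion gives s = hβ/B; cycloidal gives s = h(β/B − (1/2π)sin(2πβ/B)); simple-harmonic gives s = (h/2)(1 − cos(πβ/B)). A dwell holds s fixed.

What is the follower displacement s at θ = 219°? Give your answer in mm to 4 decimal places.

seg 1 [0°–78°] dwell: s stays 0.0000
seg 2 [78°–129.8°] cycloidal, h=8: full span → s += 8 → s = 8.0000
seg 3 [129.8°–191.8°] uniform, h=15: full span → s += 15 → s = 23.0000
seg 4 [191.8°–301.8°] uniform, h=26: θ=219° here. β=27.2, B=110. 26·27.2/110 = 6.4291 → s = 29.4291

29.4291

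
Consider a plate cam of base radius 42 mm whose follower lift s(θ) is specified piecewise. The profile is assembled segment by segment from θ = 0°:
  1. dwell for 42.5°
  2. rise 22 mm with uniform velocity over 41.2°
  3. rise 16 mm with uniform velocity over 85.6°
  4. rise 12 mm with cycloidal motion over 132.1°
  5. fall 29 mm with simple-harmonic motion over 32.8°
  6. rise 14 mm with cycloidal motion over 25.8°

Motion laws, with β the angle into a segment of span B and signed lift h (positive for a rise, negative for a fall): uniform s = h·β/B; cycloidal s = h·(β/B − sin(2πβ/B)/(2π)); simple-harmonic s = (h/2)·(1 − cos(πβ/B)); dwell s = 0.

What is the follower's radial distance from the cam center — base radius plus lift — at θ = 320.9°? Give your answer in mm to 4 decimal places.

seg 1 [0°–42.5°] dwell: s stays 0.0000
seg 2 [42.5°–83.7°] uniform, h=22: full span → s += 22 → s = 22.0000
seg 3 [83.7°–169.3°] uniform, h=16: full span → s += 16 → s = 38.0000
seg 4 [169.3°–301.4°] cycloidal, h=12: full span → s += 12 → s = 50.0000
seg 5 [301.4°–334.2°] simple-harmonic, h=-29: θ=320.9° here. β=19.5, B=32.8. -29/2·(1 − cos(π·0.5945)) = -18.7423 → s = 31.2577
radial distance = base radius + s = 42 + 31.2577 = 73.2577

73.2577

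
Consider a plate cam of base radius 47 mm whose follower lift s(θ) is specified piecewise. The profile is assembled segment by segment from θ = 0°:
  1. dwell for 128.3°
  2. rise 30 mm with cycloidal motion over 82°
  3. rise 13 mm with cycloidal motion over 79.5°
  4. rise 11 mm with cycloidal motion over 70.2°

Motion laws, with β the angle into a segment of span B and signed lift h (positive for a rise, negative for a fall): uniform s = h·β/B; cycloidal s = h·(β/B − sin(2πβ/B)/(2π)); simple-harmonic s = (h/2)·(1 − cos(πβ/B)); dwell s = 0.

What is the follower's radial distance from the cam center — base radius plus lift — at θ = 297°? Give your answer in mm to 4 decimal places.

seg 1 [0°–128.3°] dwell: s stays 0.0000
seg 2 [128.3°–210.3°] cycloidal, h=30: full span → s += 30 → s = 30.0000
seg 3 [210.3°–289.8°] cycloidal, h=13: full span → s += 13 → s = 43.0000
seg 4 [289.8°–360°] cycloidal, h=11: θ=297° here. β=7.2, B=70.2. 11·(0.1026 − sin(2π·0.1026)/(2π)) = 0.0765 → s = 43.0765
radial distance = base radius + s = 47 + 43.0765 = 90.0765

90.0765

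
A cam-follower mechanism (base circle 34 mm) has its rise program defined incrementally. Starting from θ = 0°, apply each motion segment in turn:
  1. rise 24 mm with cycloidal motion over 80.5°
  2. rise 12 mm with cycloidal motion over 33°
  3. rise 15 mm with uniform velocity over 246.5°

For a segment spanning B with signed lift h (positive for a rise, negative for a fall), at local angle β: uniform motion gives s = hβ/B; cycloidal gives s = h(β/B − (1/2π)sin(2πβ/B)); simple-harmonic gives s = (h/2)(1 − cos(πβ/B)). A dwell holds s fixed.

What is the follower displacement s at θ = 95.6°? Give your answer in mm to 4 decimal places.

seg 1 [0°–80.5°] cycloidal, h=24: full span → s += 24 → s = 24.0000
seg 2 [80.5°–113.5°] cycloidal, h=12: θ=95.6° here. β=15.1, B=33. 12·(0.4576 − sin(2π·0.4576)/(2π)) = 4.9878 → s = 28.9878

28.9878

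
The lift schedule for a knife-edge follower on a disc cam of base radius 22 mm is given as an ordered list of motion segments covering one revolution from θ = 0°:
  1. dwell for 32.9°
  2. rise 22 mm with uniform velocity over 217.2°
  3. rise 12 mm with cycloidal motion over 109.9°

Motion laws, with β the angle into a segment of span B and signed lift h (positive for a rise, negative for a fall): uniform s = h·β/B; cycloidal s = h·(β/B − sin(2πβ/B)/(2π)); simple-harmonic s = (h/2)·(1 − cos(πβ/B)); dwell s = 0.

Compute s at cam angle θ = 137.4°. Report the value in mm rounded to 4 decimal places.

seg 1 [0°–32.9°] dwell: s stays 0.0000
seg 2 [32.9°–250.1°] uniform, h=22: θ=137.4° here. β=104.5, B=217.2. 22·104.5/217.2 = 10.5847 → s = 10.5847

10.5847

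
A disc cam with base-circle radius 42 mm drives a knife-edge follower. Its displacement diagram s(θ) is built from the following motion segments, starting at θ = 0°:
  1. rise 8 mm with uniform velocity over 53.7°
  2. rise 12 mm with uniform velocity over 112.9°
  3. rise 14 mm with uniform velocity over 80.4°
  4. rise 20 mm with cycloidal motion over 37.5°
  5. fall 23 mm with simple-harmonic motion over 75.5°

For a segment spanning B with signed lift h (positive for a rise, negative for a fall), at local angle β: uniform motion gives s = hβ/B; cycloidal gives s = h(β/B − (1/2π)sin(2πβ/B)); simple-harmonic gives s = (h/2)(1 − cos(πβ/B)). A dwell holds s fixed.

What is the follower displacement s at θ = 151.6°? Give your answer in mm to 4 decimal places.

seg 1 [0°–53.7°] uniform, h=8: full span → s += 8 → s = 8.0000
seg 2 [53.7°–166.6°] uniform, h=12: θ=151.6° here. β=97.9, B=112.9. 12·97.9/112.9 = 10.4057 → s = 18.4057

18.4057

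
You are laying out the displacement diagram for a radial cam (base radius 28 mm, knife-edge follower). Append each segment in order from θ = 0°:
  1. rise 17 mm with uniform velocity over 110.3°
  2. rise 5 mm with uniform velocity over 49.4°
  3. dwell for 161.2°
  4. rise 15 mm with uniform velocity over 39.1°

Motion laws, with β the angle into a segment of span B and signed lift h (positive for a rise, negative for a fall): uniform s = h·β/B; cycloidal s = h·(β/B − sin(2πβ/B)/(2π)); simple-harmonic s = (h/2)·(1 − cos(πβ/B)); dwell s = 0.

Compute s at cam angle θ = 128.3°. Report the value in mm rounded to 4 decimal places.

seg 1 [0°–110.3°] uniform, h=17: full span → s += 17 → s = 17.0000
seg 2 [110.3°–159.7°] uniform, h=5: θ=128.3° here. β=18, B=49.4. 5·18/49.4 = 1.8219 → s = 18.8219

18.8219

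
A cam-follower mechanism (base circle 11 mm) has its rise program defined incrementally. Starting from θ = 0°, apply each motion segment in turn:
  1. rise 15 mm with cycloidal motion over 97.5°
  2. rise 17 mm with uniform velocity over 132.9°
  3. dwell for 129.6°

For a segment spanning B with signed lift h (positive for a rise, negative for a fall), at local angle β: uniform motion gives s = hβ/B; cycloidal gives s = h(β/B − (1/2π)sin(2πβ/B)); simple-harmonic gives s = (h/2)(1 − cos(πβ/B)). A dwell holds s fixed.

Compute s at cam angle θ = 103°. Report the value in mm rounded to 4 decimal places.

seg 1 [0°–97.5°] cycloidal, h=15: full span → s += 15 → s = 15.0000
seg 2 [97.5°–230.4°] uniform, h=17: θ=103° here. β=5.5, B=132.9. 17·5.5/132.9 = 0.7035 → s = 15.7035

15.7035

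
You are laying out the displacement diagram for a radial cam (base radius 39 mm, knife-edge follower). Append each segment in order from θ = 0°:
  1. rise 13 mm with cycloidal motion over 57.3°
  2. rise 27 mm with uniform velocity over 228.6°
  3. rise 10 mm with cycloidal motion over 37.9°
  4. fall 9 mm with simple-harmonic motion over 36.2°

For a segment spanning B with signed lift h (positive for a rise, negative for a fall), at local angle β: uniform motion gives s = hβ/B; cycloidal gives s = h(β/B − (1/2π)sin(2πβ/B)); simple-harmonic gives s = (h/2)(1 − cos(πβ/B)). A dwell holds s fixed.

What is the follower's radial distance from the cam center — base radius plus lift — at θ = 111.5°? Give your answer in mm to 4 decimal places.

seg 1 [0°–57.3°] cycloidal, h=13: full span → s += 13 → s = 13.0000
seg 2 [57.3°–285.9°] uniform, h=27: θ=111.5° here. β=54.2, B=228.6. 27·54.2/228.6 = 6.4016 → s = 19.4016
radial distance = base radius + s = 39 + 19.4016 = 58.4016

58.4016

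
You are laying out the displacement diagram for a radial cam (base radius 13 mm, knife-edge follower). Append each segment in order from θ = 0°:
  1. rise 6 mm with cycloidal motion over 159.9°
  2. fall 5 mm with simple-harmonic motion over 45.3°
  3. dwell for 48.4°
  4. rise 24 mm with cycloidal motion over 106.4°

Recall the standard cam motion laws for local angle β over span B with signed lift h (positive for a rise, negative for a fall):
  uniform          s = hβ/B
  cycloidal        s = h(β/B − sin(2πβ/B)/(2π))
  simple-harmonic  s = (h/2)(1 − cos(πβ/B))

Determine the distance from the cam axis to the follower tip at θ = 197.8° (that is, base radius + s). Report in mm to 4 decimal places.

seg 1 [0°–159.9°] cycloidal, h=6: full span → s += 6 → s = 6.0000
seg 2 [159.9°–205.2°] simple-harmonic, h=-5: θ=197.8° here. β=37.9, B=45.3. -5/2·(1 − cos(π·0.8366)) = -4.6779 → s = 1.3221
radial distance = base radius + s = 13 + 1.3221 = 14.3221

14.3221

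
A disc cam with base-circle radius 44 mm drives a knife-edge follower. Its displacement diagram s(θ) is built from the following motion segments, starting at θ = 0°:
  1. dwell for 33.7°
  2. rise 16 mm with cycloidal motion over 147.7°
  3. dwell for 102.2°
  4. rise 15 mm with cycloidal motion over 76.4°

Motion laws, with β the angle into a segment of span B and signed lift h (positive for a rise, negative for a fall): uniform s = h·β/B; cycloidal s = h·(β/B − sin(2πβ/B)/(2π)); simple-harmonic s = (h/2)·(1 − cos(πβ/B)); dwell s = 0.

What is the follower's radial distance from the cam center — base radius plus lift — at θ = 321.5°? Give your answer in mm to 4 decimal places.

seg 1 [0°–33.7°] dwell: s stays 0.0000
seg 2 [33.7°–181.4°] cycloidal, h=16: full span → s += 16 → s = 16.0000
seg 3 [181.4°–283.6°] dwell: s stays 16.0000
seg 4 [283.6°–360°] cycloidal, h=15: θ=321.5° here. β=37.9, B=76.4. 15·(0.4961 − sin(2π·0.4961)/(2π)) = 7.3822 → s = 23.3822
radial distance = base radius + s = 44 + 23.3822 = 67.3822

67.3822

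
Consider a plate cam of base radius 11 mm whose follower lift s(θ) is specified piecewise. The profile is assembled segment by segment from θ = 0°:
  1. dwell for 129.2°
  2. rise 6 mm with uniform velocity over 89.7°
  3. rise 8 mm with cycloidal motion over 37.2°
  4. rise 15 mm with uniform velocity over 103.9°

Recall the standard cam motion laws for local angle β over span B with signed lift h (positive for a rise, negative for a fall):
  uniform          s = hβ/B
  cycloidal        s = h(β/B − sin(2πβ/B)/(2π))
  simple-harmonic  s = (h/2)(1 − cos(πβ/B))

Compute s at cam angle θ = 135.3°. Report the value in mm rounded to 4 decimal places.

seg 1 [0°–129.2°] dwell: s stays 0.0000
seg 2 [129.2°–218.9°] uniform, h=6: θ=135.3° here. β=6.1, B=89.7. 6·6.1/89.7 = 0.4080 → s = 0.4080

0.4080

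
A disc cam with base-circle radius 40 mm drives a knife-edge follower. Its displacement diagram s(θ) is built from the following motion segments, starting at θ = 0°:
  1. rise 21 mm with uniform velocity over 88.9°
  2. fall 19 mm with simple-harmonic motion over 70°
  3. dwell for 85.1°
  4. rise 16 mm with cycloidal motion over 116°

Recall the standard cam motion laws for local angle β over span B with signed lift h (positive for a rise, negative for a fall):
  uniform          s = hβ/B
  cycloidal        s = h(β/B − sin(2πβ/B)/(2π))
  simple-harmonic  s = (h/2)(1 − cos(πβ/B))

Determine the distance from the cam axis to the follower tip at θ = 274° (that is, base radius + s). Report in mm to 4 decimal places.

seg 1 [0°–88.9°] uniform, h=21: full span → s += 21 → s = 21.0000
seg 2 [88.9°–158.9°] simple-harmonic, h=-19: full span → s += -19 → s = 2.0000
seg 3 [158.9°–244°] dwell: s stays 2.0000
seg 4 [244°–360°] cycloidal, h=16: θ=274° here. β=30, B=116. 16·(0.2586 − sin(2π·0.2586)/(2π)) = 1.5952 → s = 3.5952
radial distance = base radius + s = 40 + 3.5952 = 43.5952

43.5952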